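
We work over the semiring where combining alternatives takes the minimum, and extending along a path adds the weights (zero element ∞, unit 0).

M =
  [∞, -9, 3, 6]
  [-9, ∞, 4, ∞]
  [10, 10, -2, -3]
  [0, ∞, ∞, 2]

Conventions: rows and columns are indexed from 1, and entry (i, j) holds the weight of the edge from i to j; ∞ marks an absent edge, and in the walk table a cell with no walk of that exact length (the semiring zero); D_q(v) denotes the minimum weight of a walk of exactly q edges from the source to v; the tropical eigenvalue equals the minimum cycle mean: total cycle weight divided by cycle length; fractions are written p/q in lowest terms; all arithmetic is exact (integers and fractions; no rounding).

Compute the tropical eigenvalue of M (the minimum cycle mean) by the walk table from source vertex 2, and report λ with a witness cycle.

q=0: [∞, 0, ∞, ∞]
q=1: [-9, ∞, 4, ∞]
q=2: [14, -18, -6, -3]
q=3: [-27, 4, -14, -9]
q=4: [-9, -36, -24, -21]
Optimal cycle mean attained by: cycle 1->2->1, total (-9) + (-9), length 2.
Answer: λ = -9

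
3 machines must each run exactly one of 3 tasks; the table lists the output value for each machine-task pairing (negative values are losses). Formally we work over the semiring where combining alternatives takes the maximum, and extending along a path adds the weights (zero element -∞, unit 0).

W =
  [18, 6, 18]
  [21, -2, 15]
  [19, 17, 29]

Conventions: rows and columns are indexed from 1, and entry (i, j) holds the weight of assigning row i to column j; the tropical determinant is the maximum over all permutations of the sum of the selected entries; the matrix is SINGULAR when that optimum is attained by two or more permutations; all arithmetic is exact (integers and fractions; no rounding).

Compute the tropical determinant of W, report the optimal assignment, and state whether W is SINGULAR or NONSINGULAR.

σ = (1, 2, 3): 18 + (-2) + 29 = 45
σ = (1, 3, 2): 18 + 15 + 17 = 50
σ = (2, 1, 3): 6 + 21 + 29 = 56
σ = (2, 3, 1): 6 + 15 + 19 = 40
σ = (3, 1, 2): 18 + 21 + 17 = 56
σ = (3, 2, 1): 18 + (-2) + 19 = 35
Optimal value attained by: σ = (2, 1, 3).
Answer: det⊕(W) = 56; verdict: SINGULAR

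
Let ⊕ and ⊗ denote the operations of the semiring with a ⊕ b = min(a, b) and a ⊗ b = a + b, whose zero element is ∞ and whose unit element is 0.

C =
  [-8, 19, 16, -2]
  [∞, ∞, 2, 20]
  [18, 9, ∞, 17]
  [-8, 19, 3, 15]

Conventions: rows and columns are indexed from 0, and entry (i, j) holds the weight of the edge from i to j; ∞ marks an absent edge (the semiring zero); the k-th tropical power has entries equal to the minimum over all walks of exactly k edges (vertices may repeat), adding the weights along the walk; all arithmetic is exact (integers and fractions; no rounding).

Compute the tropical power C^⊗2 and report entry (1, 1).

C^⊗2:
  [-16, 11, 1, -10]
  [12, 11, 23, 19]
  [9, 36, 11, 16]
  [-16, 11, 8, -10]
Key observation: the optimum is the walk 1->2->1, with weight 2 + 9 = 11.
Optimal value attained by: walk 1->2->1.
Answer: (C^⊗2)[1][1] = 11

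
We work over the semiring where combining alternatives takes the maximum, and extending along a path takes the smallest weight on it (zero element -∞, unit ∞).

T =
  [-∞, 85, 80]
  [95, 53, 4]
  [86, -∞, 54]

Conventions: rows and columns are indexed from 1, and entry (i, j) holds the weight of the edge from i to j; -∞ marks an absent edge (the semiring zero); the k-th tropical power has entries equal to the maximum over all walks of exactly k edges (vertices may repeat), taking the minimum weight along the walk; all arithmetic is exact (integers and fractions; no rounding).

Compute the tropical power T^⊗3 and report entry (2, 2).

T^⊗2:
  [85, 53, 54]
  [53, 85, 80]
  [54, 85, 80]
T^⊗3:
  [54, 85, 80]
  [85, 53, 54]
  [85, 54, 54]
Key observation: the optimum is the walk 2->1->2->2, with weight 95 min 85 min 53 = 53.
Optimal value attained by: walk 2->1->2->2.
Answer: (T^⊗3)[2][2] = 53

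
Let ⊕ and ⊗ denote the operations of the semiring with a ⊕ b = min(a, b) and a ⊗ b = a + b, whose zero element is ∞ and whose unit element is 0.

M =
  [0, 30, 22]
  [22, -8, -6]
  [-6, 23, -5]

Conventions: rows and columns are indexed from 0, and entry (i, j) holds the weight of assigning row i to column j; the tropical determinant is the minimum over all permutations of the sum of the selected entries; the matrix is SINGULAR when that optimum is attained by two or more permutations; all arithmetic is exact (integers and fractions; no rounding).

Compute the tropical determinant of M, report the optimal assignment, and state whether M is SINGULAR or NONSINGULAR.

σ = (0, 1, 2): 0 + (-8) + (-5) = -13
σ = (0, 2, 1): 0 + (-6) + 23 = 17
σ = (1, 0, 2): 30 + 22 + (-5) = 47
σ = (1, 2, 0): 30 + (-6) + (-6) = 18
σ = (2, 0, 1): 22 + 22 + 23 = 67
σ = (2, 1, 0): 22 + (-8) + (-6) = 8
Optimal value attained by: σ = (0, 1, 2).
Answer: det⊕(M) = -13; verdict: NONSINGULAR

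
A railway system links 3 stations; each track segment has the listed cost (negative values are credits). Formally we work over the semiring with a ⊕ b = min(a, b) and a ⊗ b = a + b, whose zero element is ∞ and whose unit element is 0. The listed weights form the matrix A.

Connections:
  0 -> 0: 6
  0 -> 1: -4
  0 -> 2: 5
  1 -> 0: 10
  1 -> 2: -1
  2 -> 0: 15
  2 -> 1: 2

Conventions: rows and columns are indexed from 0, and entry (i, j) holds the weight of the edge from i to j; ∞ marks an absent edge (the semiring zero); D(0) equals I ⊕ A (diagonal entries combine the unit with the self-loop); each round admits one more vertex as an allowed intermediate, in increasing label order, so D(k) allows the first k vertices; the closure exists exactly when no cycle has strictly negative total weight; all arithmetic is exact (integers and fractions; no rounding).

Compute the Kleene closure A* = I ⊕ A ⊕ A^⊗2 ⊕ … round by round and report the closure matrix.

D(0):
  [0, -4, 5]
  [10, 0, -1]
  [15, 2, 0]
D(1):
  [0, -4, 5]
  [10, 0, -1]
  [15, 2, 0]
D(2):
  [0, -4, -5]
  [10, 0, -1]
  [12, 2, 0]
D(3):
  [0, -4, -5]
  [10, 0, -1]
  [12, 2, 0]
Answer: A* = [[0, -4, -5], [10, 0, -1], [12, 2, 0]]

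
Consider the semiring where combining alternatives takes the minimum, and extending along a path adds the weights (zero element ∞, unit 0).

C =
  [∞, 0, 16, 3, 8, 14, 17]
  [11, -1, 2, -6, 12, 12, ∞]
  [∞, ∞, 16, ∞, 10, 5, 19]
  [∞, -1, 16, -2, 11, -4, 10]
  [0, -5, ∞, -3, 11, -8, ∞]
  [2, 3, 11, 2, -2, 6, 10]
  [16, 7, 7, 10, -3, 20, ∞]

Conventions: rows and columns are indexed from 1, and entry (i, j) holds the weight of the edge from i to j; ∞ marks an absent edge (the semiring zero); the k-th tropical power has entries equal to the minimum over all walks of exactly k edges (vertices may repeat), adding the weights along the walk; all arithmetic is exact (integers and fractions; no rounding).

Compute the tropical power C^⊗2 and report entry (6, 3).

C^⊗2:
  [8, -1, 2, -6, 12, -1, 13]
  [10, -7, 1, -8, 5, -10, 4]
  [7, 5, 16, 7, 3, 2, 15]
  [-2, -3, 1, -7, -6, -6, 6]
  [-6, -6, -3, -11, -10, -7, 2]
  [-2, -7, 5, -5, 4, -10, 12]
  [-3, -8, 9, -6, 8, -11, 20]
Key observation: the optimum is the walk 6->2->3, with weight 3 + 2 = 5.
Optimal value attained by: walk 6->2->3.
Answer: (C^⊗2)[6][3] = 5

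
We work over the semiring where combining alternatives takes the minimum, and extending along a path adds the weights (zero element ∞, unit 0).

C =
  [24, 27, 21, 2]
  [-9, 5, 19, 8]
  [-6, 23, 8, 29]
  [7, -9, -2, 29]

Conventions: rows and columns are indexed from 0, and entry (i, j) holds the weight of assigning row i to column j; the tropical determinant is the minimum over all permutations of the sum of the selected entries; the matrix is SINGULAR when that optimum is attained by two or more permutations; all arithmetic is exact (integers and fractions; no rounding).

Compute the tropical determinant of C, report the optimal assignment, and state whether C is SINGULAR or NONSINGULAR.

σ = (0, 1, 2, 3): 24 + 5 + 8 + 29 = 66
σ = (0, 1, 3, 2): 24 + 5 + 29 + (-2) = 56
σ = (0, 2, 1, 3): 24 + 19 + 23 + 29 = 95
σ = (0, 2, 3, 1): 24 + 19 + 29 + (-9) = 63
σ = (0, 3, 1, 2): 24 + 8 + 23 + (-2) = 53
σ = (0, 3, 2, 1): 24 + 8 + 8 + (-9) = 31
σ = (1, 0, 2, 3): 27 + (-9) + 8 + 29 = 55
σ = (1, 0, 3, 2): 27 + (-9) + 29 + (-2) = 45
σ = (1, 2, 0, 3): 27 + 19 + (-6) + 29 = 69
σ = (1, 2, 3, 0): 27 + 19 + 29 + 7 = 82
σ = (1, 3, 0, 2): 27 + 8 + (-6) + (-2) = 27
σ = (1, 3, 2, 0): 27 + 8 + 8 + 7 = 50
σ = (2, 0, 1, 3): 21 + (-9) + 23 + 29 = 64
σ = (2, 0, 3, 1): 21 + (-9) + 29 + (-9) = 32
σ = (2, 1, 0, 3): 21 + 5 + (-6) + 29 = 49
σ = (2, 1, 3, 0): 21 + 5 + 29 + 7 = 62
σ = (2, 3, 0, 1): 21 + 8 + (-6) + (-9) = 14
σ = (2, 3, 1, 0): 21 + 8 + 23 + 7 = 59
σ = (3, 0, 1, 2): 2 + (-9) + 23 + (-2) = 14
σ = (3, 0, 2, 1): 2 + (-9) + 8 + (-9) = -8
σ = (3, 1, 0, 2): 2 + 5 + (-6) + (-2) = -1
σ = (3, 1, 2, 0): 2 + 5 + 8 + 7 = 22
σ = (3, 2, 0, 1): 2 + 19 + (-6) + (-9) = 6
σ = (3, 2, 1, 0): 2 + 19 + 23 + 7 = 51
Optimal value attained by: σ = (3, 0, 2, 1).
Answer: det⊕(C) = -8; verdict: NONSINGULAR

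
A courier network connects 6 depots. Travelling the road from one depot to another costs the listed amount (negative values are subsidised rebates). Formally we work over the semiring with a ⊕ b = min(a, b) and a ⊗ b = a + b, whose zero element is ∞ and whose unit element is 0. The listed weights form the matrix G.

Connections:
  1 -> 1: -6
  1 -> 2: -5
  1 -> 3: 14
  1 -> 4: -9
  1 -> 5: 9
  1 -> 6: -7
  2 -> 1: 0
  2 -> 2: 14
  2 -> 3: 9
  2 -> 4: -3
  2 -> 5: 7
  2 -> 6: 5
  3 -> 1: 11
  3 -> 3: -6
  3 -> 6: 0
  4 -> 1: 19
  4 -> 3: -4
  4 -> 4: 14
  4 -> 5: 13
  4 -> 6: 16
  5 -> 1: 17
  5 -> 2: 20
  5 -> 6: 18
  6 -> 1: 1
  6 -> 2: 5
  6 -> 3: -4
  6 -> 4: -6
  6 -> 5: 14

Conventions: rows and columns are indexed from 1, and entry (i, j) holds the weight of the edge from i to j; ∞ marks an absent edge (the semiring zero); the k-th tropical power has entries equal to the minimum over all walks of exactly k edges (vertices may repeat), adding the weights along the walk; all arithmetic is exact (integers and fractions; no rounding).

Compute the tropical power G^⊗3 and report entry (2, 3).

G^⊗2:
  [-12, -11, -13, -15, 2, -13]
  [-6, -5, -7, -9, 9, -7]
  [1, 5, -12, -6, 14, -6]
  [7, 14, -10, 10, 27, -4]
  [11, 12, 14, 8, 26, 10]
  [-5, -4, -10, -8, 7, -6]
G^⊗3:
  [-18, -17, -19, -21, -4, -19]
  [-12, -11, -13, -15, 2, -13]
  [-5, -4, -18, -12, 7, -12]
  [-3, 1, -16, -10, 10, -10]
  [5, 6, 4, 2, 19, 4]
  [-11, -10, -16, -14, 3, -12]
Key observation: the optimum is the walk 2->1->4->3, with weight 0 + (-9) + (-4) = -13.
Optimal value attained by: walk 2->1->4->3.
Answer: (G^⊗3)[2][3] = -13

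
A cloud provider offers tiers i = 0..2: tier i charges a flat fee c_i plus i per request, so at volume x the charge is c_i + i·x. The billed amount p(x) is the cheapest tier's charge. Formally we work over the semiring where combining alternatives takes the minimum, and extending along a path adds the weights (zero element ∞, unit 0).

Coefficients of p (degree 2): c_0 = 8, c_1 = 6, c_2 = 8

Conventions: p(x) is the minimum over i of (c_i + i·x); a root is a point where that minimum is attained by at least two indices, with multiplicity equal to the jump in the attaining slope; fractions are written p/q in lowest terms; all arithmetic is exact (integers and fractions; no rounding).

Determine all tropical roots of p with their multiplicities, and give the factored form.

hull edge (i=0, c=8) to (i=1, c=6): slope -2, span 1
hull edge (i=1, c=6) to (i=2, c=8): slope 2, span 1
Factored form: p(x) = 8 ⊗ (x ⊕ (-2)) ⊗ (x ⊕ 2)
Answer: roots = -2 (mult 1), 2 (mult 1)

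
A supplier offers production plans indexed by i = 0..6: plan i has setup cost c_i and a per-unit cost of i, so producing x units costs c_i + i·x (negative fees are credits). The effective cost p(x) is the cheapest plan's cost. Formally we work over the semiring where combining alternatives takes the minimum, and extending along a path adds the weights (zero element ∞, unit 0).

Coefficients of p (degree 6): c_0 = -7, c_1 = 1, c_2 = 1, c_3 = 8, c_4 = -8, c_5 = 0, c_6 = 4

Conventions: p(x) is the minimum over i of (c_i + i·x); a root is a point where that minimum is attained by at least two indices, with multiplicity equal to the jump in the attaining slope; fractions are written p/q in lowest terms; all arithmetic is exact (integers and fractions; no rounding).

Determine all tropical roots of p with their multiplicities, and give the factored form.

hull edge (i=0, c=-7) to (i=4, c=-8): slope -1/4, span 4
hull edge (i=4, c=-8) to (i=6, c=4): slope 6, span 2
Factored form: p(x) = 4 ⊗ (x ⊕ (-6)) ⊗ (x ⊕ (-6)) ⊗ (x ⊕ 1/4) ⊗ (x ⊕ 1/4) ⊗ (x ⊕ 1/4) ⊗ (x ⊕ 1/4)
Answer: roots = -6 (mult 2), 1/4 (mult 4)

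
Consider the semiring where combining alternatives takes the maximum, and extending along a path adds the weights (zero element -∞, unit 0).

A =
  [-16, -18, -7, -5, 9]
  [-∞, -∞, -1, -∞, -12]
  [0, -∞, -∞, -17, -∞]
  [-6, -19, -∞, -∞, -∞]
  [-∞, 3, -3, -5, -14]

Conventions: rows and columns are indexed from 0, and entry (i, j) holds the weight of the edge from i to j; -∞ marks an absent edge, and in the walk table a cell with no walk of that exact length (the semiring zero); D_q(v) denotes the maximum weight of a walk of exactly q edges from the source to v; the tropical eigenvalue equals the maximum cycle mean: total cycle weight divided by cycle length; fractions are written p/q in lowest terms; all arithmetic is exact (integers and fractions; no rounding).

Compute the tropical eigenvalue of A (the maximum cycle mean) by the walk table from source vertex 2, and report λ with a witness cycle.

q=0: [-∞, -∞, 0, -∞, -∞]
q=1: [0, -∞, -∞, -17, -∞]
q=2: [-16, -18, -7, -5, 9]
q=3: [-7, 12, 6, 4, -5]
q=4: [6, -2, 11, -10, 2]
q=5: [11, 5, -1, 1, 15]
Optimal cycle mean attained by: cycle 0->4->1->2->0, total 9 + 3 + (-1) + 0, length 4.
Answer: λ = 11/4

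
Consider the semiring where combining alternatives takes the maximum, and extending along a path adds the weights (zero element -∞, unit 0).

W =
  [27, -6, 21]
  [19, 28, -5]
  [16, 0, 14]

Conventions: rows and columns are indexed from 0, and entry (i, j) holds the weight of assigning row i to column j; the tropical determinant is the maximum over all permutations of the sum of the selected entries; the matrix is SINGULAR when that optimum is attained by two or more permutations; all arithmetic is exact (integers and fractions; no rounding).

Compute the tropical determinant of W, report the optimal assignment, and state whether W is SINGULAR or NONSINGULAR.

σ = (0, 1, 2): 27 + 28 + 14 = 69
σ = (0, 2, 1): 27 + (-5) + 0 = 22
σ = (1, 0, 2): (-6) + 19 + 14 = 27
σ = (1, 2, 0): (-6) + (-5) + 16 = 5
σ = (2, 0, 1): 21 + 19 + 0 = 40
σ = (2, 1, 0): 21 + 28 + 16 = 65
Optimal value attained by: σ = (0, 1, 2).
Answer: det⊕(W) = 69; verdict: NONSINGULAR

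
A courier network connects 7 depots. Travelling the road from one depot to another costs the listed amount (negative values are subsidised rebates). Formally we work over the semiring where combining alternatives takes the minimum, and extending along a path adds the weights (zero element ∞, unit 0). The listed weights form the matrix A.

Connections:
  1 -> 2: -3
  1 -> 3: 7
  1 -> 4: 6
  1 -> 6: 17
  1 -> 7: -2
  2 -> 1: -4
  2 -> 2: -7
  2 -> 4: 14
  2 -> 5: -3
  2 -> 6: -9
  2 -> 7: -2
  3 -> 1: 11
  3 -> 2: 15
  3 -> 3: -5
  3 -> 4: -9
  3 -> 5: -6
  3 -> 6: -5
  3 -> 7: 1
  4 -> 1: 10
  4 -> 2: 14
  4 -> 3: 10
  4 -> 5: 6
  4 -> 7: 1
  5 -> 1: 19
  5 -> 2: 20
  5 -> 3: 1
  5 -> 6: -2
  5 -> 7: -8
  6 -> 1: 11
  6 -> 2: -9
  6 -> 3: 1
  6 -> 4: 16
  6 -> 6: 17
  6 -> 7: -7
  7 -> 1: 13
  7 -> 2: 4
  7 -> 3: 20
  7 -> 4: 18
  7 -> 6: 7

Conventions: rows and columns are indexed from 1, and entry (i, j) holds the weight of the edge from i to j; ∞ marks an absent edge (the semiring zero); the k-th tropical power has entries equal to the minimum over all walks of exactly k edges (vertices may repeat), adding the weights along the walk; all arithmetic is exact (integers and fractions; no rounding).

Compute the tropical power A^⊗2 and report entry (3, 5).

A^⊗2:
  [-7, -10, 2, -2, -6, -12, -5]
  [-11, -18, -8, 2, -10, -16, -16]
  [1, -14, -10, -14, -11, -10, -14]
  [10, 5, 5, 1, 4, 4, -2]
  [5, -11, -4, -8, -5, -4, -9]
  [-13, -16, -4, -8, -12, -18, -11]
  [0, -3, 8, 11, 1, -5, 0]
Key observation: the optimum is the walk 3->3->5, with weight (-5) + (-6) = -11.
Optimal value attained by: walk 3->3->5.
Answer: (A^⊗2)[3][5] = -11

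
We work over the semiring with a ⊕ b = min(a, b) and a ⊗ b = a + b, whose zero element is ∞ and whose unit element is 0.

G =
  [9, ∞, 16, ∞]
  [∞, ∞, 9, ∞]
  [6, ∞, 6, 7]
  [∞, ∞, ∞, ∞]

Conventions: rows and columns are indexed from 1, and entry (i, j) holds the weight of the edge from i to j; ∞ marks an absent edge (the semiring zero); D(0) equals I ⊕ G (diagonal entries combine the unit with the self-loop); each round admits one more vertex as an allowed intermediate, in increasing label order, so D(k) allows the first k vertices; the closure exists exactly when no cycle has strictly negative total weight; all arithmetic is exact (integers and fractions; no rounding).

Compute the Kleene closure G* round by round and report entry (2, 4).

D(0):
  [0, ∞, 16, ∞]
  [∞, 0, 9, ∞]
  [6, ∞, 0, 7]
  [∞, ∞, ∞, 0]
D(1):
  [0, ∞, 16, ∞]
  [∞, 0, 9, ∞]
  [6, ∞, 0, 7]
  [∞, ∞, ∞, 0]
D(2):
  [0, ∞, 16, ∞]
  [∞, 0, 9, ∞]
  [6, ∞, 0, 7]
  [∞, ∞, ∞, 0]
D(3):
  [0, ∞, 16, 23]
  [15, 0, 9, 16]
  [6, ∞, 0, 7]
  [∞, ∞, ∞, 0]
D(4):
  [0, ∞, 16, 23]
  [15, 0, 9, 16]
  [6, ∞, 0, 7]
  [∞, ∞, ∞, 0]
Answer: G*[2][4] = 16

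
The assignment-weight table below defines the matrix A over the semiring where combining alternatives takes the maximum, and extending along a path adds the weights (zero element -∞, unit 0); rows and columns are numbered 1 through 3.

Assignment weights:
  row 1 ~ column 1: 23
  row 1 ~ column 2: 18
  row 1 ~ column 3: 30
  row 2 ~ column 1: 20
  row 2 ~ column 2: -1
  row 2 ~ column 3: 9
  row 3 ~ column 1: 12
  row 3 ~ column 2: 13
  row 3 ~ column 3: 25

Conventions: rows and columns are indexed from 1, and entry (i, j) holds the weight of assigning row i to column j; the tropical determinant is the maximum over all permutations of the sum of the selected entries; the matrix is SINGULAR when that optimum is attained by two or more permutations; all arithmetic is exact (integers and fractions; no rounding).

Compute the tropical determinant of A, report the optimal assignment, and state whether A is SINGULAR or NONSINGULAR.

σ = (1, 2, 3): 23 + (-1) + 25 = 47
σ = (1, 3, 2): 23 + 9 + 13 = 45
σ = (2, 1, 3): 18 + 20 + 25 = 63
σ = (2, 3, 1): 18 + 9 + 12 = 39
σ = (3, 1, 2): 30 + 20 + 13 = 63
σ = (3, 2, 1): 30 + (-1) + 12 = 41
Optimal value attained by: σ = (2, 1, 3).
Answer: det⊕(A) = 63; verdict: SINGULAR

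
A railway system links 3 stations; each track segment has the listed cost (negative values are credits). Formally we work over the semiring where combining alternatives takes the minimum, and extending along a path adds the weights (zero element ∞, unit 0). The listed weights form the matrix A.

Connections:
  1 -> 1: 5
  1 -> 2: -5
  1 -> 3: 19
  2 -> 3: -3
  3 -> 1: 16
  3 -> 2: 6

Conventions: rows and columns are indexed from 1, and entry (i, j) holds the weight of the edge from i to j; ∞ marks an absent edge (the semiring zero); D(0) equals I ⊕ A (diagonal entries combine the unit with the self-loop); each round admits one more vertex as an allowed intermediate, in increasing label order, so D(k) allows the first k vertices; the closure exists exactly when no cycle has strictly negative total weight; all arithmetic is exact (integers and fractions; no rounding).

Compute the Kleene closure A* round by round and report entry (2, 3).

D(0):
  [0, -5, 19]
  [∞, 0, -3]
  [16, 6, 0]
D(1):
  [0, -5, 19]
  [∞, 0, -3]
  [16, 6, 0]
D(2):
  [0, -5, -8]
  [∞, 0, -3]
  [16, 6, 0]
D(3):
  [0, -5, -8]
  [13, 0, -3]
  [16, 6, 0]
Answer: A*[2][3] = -3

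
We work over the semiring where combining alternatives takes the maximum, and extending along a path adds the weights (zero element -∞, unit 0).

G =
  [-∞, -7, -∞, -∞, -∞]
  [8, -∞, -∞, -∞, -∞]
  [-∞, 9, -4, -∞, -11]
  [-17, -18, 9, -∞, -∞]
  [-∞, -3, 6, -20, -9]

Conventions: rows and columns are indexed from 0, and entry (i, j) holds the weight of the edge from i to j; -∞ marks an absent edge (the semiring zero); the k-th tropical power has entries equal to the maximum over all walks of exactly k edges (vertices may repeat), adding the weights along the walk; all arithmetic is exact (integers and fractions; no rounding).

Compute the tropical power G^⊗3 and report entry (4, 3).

G^⊗2:
  [1, -∞, -∞, -∞, -∞]
  [-∞, 1, -∞, -∞, -∞]
  [17, 5, -5, -31, -15]
  [-10, 18, 5, -∞, -2]
  [5, 15, 2, -29, -5]
G^⊗3:
  [-∞, -6, -∞, -∞, -∞]
  [9, -∞, -∞, -∞, -∞]
  [13, 10, -9, -35, -16]
  [26, 14, 4, -22, -6]
  [23, 11, 1, -25, -9]
Key observation: the optimum is the walk 4->2->4->3, with weight 6 + (-11) + (-20) = -25.
Optimal value attained by: walk 4->2->4->3.
Answer: (G^⊗3)[4][3] = -25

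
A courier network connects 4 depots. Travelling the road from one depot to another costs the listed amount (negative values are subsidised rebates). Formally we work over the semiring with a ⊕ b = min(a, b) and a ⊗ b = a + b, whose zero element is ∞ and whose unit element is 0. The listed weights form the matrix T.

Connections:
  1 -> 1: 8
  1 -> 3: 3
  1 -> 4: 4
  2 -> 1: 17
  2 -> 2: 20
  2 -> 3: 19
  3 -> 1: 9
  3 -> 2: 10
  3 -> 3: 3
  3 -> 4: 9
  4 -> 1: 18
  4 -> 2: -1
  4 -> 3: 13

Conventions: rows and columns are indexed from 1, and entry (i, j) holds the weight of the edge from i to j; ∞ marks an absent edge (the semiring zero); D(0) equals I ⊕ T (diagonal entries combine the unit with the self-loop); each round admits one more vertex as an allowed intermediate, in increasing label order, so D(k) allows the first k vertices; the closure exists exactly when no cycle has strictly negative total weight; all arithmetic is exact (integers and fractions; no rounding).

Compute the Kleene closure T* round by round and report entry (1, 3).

D(0):
  [0, ∞, 3, 4]
  [17, 0, 19, ∞]
  [9, 10, 0, 9]
  [18, -1, 13, 0]
D(1):
  [0, ∞, 3, 4]
  [17, 0, 19, 21]
  [9, 10, 0, 9]
  [18, -1, 13, 0]
D(2):
  [0, ∞, 3, 4]
  [17, 0, 19, 21]
  [9, 10, 0, 9]
  [16, -1, 13, 0]
D(3):
  [0, 13, 3, 4]
  [17, 0, 19, 21]
  [9, 10, 0, 9]
  [16, -1, 13, 0]
D(4):
  [0, 3, 3, 4]
  [17, 0, 19, 21]
  [9, 8, 0, 9]
  [16, -1, 13, 0]
Answer: T*[1][3] = 3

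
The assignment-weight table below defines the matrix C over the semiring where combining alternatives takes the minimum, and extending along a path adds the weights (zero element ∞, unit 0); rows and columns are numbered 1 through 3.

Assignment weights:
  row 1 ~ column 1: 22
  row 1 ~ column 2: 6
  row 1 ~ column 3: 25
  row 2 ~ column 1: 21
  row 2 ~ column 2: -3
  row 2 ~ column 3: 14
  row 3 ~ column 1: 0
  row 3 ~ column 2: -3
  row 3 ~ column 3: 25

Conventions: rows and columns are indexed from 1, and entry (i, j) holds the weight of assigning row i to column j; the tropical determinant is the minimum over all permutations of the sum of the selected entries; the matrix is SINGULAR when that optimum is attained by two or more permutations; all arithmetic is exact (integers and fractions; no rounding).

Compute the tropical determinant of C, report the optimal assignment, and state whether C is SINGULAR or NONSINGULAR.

σ = (1, 2, 3): 22 + (-3) + 25 = 44
σ = (1, 3, 2): 22 + 14 + (-3) = 33
σ = (2, 1, 3): 6 + 21 + 25 = 52
σ = (2, 3, 1): 6 + 14 + 0 = 20
σ = (3, 1, 2): 25 + 21 + (-3) = 43
σ = (3, 2, 1): 25 + (-3) + 0 = 22
Optimal value attained by: σ = (2, 3, 1).
Answer: det⊕(C) = 20; verdict: NONSINGULAR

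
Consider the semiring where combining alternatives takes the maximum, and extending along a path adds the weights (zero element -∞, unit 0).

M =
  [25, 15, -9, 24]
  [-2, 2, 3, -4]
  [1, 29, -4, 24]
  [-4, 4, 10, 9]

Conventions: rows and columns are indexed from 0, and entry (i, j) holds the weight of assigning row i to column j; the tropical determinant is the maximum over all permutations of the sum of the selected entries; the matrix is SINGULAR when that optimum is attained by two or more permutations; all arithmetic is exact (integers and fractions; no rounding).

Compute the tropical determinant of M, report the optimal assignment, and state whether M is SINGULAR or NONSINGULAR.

σ = (0, 1, 2, 3): 25 + 2 + (-4) + 9 = 32
σ = (0, 1, 3, 2): 25 + 2 + 24 + 10 = 61
σ = (0, 2, 1, 3): 25 + 3 + 29 + 9 = 66
σ = (0, 2, 3, 1): 25 + 3 + 24 + 4 = 56
σ = (0, 3, 1, 2): 25 + (-4) + 29 + 10 = 60
σ = (0, 3, 2, 1): 25 + (-4) + (-4) + 4 = 21
σ = (1, 0, 2, 3): 15 + (-2) + (-4) + 9 = 18
σ = (1, 0, 3, 2): 15 + (-2) + 24 + 10 = 47
σ = (1, 2, 0, 3): 15 + 3 + 1 + 9 = 28
σ = (1, 2, 3, 0): 15 + 3 + 24 + (-4) = 38
σ = (1, 3, 0, 2): 15 + (-4) + 1 + 10 = 22
σ = (1, 3, 2, 0): 15 + (-4) + (-4) + (-4) = 3
σ = (2, 0, 1, 3): (-9) + (-2) + 29 + 9 = 27
σ = (2, 0, 3, 1): (-9) + (-2) + 24 + 4 = 17
σ = (2, 1, 0, 3): (-9) + 2 + 1 + 9 = 3
σ = (2, 1, 3, 0): (-9) + 2 + 24 + (-4) = 13
σ = (2, 3, 0, 1): (-9) + (-4) + 1 + 4 = -8
σ = (2, 3, 1, 0): (-9) + (-4) + 29 + (-4) = 12
σ = (3, 0, 1, 2): 24 + (-2) + 29 + 10 = 61
σ = (3, 0, 2, 1): 24 + (-2) + (-4) + 4 = 22
σ = (3, 1, 0, 2): 24 + 2 + 1 + 10 = 37
σ = (3, 1, 2, 0): 24 + 2 + (-4) + (-4) = 18
σ = (3, 2, 0, 1): 24 + 3 + 1 + 4 = 32
σ = (3, 2, 1, 0): 24 + 3 + 29 + (-4) = 52
Optimal value attained by: σ = (0, 2, 1, 3).
Answer: det⊕(M) = 66; verdict: NONSINGULAR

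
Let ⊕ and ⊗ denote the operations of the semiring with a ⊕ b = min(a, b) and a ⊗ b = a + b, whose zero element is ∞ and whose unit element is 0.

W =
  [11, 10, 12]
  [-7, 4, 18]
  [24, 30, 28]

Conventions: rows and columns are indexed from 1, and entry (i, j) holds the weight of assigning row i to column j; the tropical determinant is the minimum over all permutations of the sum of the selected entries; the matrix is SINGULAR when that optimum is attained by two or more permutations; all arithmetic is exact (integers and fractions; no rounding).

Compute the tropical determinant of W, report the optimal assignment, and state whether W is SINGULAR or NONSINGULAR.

σ = (1, 2, 3): 11 + 4 + 28 = 43
σ = (1, 3, 2): 11 + 18 + 30 = 59
σ = (2, 1, 3): 10 + (-7) + 28 = 31
σ = (2, 3, 1): 10 + 18 + 24 = 52
σ = (3, 1, 2): 12 + (-7) + 30 = 35
σ = (3, 2, 1): 12 + 4 + 24 = 40
Optimal value attained by: σ = (2, 1, 3).
Answer: det⊕(W) = 31; verdict: NONSINGULAR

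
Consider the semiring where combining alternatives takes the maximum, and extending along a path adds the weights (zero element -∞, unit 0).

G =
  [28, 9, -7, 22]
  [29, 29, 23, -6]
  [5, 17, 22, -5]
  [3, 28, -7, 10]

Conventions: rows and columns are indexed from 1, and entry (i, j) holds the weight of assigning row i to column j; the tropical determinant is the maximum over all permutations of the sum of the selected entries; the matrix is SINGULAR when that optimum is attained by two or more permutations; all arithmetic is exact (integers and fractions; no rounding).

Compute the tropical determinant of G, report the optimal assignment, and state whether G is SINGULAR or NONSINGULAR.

σ = (1, 2, 3, 4): 28 + 29 + 22 + 10 = 89
σ = (1, 2, 4, 3): 28 + 29 + (-5) + (-7) = 45
σ = (1, 3, 2, 4): 28 + 23 + 17 + 10 = 78
σ = (1, 3, 4, 2): 28 + 23 + (-5) + 28 = 74
σ = (1, 4, 2, 3): 28 + (-6) + 17 + (-7) = 32
σ = (1, 4, 3, 2): 28 + (-6) + 22 + 28 = 72
σ = (2, 1, 3, 4): 9 + 29 + 22 + 10 = 70
σ = (2, 1, 4, 3): 9 + 29 + (-5) + (-7) = 26
σ = (2, 3, 1, 4): 9 + 23 + 5 + 10 = 47
σ = (2, 3, 4, 1): 9 + 23 + (-5) + 3 = 30
σ = (2, 4, 1, 3): 9 + (-6) + 5 + (-7) = 1
σ = (2, 4, 3, 1): 9 + (-6) + 22 + 3 = 28
σ = (3, 1, 2, 4): (-7) + 29 + 17 + 10 = 49
σ = (3, 1, 4, 2): (-7) + 29 + (-5) + 28 = 45
σ = (3, 2, 1, 4): (-7) + 29 + 5 + 10 = 37
σ = (3, 2, 4, 1): (-7) + 29 + (-5) + 3 = 20
σ = (3, 4, 1, 2): (-7) + (-6) + 5 + 28 = 20
σ = (3, 4, 2, 1): (-7) + (-6) + 17 + 3 = 7
σ = (4, 1, 2, 3): 22 + 29 + 17 + (-7) = 61
σ = (4, 1, 3, 2): 22 + 29 + 22 + 28 = 101
σ = (4, 2, 1, 3): 22 + 29 + 5 + (-7) = 49
σ = (4, 2, 3, 1): 22 + 29 + 22 + 3 = 76
σ = (4, 3, 1, 2): 22 + 23 + 5 + 28 = 78
σ = (4, 3, 2, 1): 22 + 23 + 17 + 3 = 65
Optimal value attained by: σ = (4, 1, 3, 2).
Answer: det⊕(G) = 101; verdict: NONSINGULAR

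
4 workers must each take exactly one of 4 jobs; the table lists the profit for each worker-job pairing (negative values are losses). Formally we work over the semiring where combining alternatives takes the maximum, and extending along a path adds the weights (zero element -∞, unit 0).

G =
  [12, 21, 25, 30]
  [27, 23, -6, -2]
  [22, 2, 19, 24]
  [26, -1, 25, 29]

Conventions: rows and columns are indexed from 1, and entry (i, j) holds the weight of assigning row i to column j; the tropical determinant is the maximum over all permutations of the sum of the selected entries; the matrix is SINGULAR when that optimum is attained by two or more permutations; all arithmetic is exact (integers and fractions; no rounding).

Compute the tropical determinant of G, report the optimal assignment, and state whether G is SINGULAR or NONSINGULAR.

σ = (1, 2, 3, 4): 12 + 23 + 19 + 29 = 83
σ = (1, 2, 4, 3): 12 + 23 + 24 + 25 = 84
σ = (1, 3, 2, 4): 12 + (-6) + 2 + 29 = 37
σ = (1, 3, 4, 2): 12 + (-6) + 24 + (-1) = 29
σ = (1, 4, 2, 3): 12 + (-2) + 2 + 25 = 37
σ = (1, 4, 3, 2): 12 + (-2) + 19 + (-1) = 28
σ = (2, 1, 3, 4): 21 + 27 + 19 + 29 = 96
σ = (2, 1, 4, 3): 21 + 27 + 24 + 25 = 97
σ = (2, 3, 1, 4): 21 + (-6) + 22 + 29 = 66
σ = (2, 3, 4, 1): 21 + (-6) + 24 + 26 = 65
σ = (2, 4, 1, 3): 21 + (-2) + 22 + 25 = 66
σ = (2, 4, 3, 1): 21 + (-2) + 19 + 26 = 64
σ = (3, 1, 2, 4): 25 + 27 + 2 + 29 = 83
σ = (3, 1, 4, 2): 25 + 27 + 24 + (-1) = 75
σ = (3, 2, 1, 4): 25 + 23 + 22 + 29 = 99
σ = (3, 2, 4, 1): 25 + 23 + 24 + 26 = 98
σ = (3, 4, 1, 2): 25 + (-2) + 22 + (-1) = 44
σ = (3, 4, 2, 1): 25 + (-2) + 2 + 26 = 51
σ = (4, 1, 2, 3): 30 + 27 + 2 + 25 = 84
σ = (4, 1, 3, 2): 30 + 27 + 19 + (-1) = 75
σ = (4, 2, 1, 3): 30 + 23 + 22 + 25 = 100
σ = (4, 2, 3, 1): 30 + 23 + 19 + 26 = 98
σ = (4, 3, 1, 2): 30 + (-6) + 22 + (-1) = 45
σ = (4, 3, 2, 1): 30 + (-6) + 2 + 26 = 52
Optimal value attained by: σ = (4, 2, 1, 3).
Answer: det⊕(G) = 100; verdict: NONSINGULAR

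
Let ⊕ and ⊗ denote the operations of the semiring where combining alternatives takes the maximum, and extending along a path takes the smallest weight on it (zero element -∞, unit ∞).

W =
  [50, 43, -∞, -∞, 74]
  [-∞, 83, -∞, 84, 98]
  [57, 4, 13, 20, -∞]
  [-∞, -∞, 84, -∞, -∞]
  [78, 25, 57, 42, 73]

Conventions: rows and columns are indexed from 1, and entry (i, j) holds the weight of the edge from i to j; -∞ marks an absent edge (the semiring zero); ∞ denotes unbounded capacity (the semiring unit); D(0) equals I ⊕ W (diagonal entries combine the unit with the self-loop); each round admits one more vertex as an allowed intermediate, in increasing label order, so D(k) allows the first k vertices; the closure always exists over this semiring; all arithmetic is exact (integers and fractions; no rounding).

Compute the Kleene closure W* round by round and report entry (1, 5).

D(0):
  [∞, 43, -∞, -∞, 74]
  [-∞, ∞, -∞, 84, 98]
  [57, 4, ∞, 20, -∞]
  [-∞, -∞, 84, ∞, -∞]
  [78, 25, 57, 42, ∞]
D(1):
  [∞, 43, -∞, -∞, 74]
  [-∞, ∞, -∞, 84, 98]
  [57, 43, ∞, 20, 57]
  [-∞, -∞, 84, ∞, -∞]
  [78, 43, 57, 42, ∞]
D(2):
  [∞, 43, -∞, 43, 74]
  [-∞, ∞, -∞, 84, 98]
  [57, 43, ∞, 43, 57]
  [-∞, -∞, 84, ∞, -∞]
  [78, 43, 57, 43, ∞]
D(3):
  [∞, 43, -∞, 43, 74]
  [-∞, ∞, -∞, 84, 98]
  [57, 43, ∞, 43, 57]
  [57, 43, 84, ∞, 57]
  [78, 43, 57, 43, ∞]
D(4):
  [∞, 43, 43, 43, 74]
  [57, ∞, 84, 84, 98]
  [57, 43, ∞, 43, 57]
  [57, 43, 84, ∞, 57]
  [78, 43, 57, 43, ∞]
D(5):
  [∞, 43, 57, 43, 74]
  [78, ∞, 84, 84, 98]
  [57, 43, ∞, 43, 57]
  [57, 43, 84, ∞, 57]
  [78, 43, 57, 43, ∞]
Answer: W*[1][5] = 74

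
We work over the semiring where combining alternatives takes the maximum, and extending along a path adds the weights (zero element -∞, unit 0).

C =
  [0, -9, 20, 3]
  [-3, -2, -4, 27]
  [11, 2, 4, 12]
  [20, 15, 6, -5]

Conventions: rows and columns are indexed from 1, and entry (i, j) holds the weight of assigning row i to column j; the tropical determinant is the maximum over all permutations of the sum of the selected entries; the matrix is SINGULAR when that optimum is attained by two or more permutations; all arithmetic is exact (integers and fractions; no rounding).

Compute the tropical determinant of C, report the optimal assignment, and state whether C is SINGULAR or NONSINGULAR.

σ = (1, 2, 3, 4): 0 + (-2) + 4 + (-5) = -3
σ = (1, 2, 4, 3): 0 + (-2) + 12 + 6 = 16
σ = (1, 3, 2, 4): 0 + (-4) + 2 + (-5) = -7
σ = (1, 3, 4, 2): 0 + (-4) + 12 + 15 = 23
σ = (1, 4, 2, 3): 0 + 27 + 2 + 6 = 35
σ = (1, 4, 3, 2): 0 + 27 + 4 + 15 = 46
σ = (2, 1, 3, 4): (-9) + (-3) + 4 + (-5) = -13
σ = (2, 1, 4, 3): (-9) + (-3) + 12 + 6 = 6
σ = (2, 3, 1, 4): (-9) + (-4) + 11 + (-5) = -7
σ = (2, 3, 4, 1): (-9) + (-4) + 12 + 20 = 19
σ = (2, 4, 1, 3): (-9) + 27 + 11 + 6 = 35
σ = (2, 4, 3, 1): (-9) + 27 + 4 + 20 = 42
σ = (3, 1, 2, 4): 20 + (-3) + 2 + (-5) = 14
σ = (3, 1, 4, 2): 20 + (-3) + 12 + 15 = 44
σ = (3, 2, 1, 4): 20 + (-2) + 11 + (-5) = 24
σ = (3, 2, 4, 1): 20 + (-2) + 12 + 20 = 50
σ = (3, 4, 1, 2): 20 + 27 + 11 + 15 = 73
σ = (3, 4, 2, 1): 20 + 27 + 2 + 20 = 69
σ = (4, 1, 2, 3): 3 + (-3) + 2 + 6 = 8
σ = (4, 1, 3, 2): 3 + (-3) + 4 + 15 = 19
σ = (4, 2, 1, 3): 3 + (-2) + 11 + 6 = 18
σ = (4, 2, 3, 1): 3 + (-2) + 4 + 20 = 25
σ = (4, 3, 1, 2): 3 + (-4) + 11 + 15 = 25
σ = (4, 3, 2, 1): 3 + (-4) + 2 + 20 = 21
Optimal value attained by: σ = (3, 4, 1, 2).
Answer: det⊕(C) = 73; verdict: NONSINGULAR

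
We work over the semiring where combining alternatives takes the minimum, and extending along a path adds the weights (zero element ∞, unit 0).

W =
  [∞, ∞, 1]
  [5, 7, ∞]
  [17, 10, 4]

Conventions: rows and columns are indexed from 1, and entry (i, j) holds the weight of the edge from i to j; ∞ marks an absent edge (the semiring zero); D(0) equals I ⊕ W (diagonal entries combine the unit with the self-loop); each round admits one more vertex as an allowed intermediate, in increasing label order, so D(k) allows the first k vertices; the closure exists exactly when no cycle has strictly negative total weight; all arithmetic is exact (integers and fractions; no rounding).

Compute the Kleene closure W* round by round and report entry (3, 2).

D(0):
  [0, ∞, 1]
  [5, 0, ∞]
  [17, 10, 0]
D(1):
  [0, ∞, 1]
  [5, 0, 6]
  [17, 10, 0]
D(2):
  [0, ∞, 1]
  [5, 0, 6]
  [15, 10, 0]
D(3):
  [0, 11, 1]
  [5, 0, 6]
  [15, 10, 0]
Answer: W*[3][2] = 10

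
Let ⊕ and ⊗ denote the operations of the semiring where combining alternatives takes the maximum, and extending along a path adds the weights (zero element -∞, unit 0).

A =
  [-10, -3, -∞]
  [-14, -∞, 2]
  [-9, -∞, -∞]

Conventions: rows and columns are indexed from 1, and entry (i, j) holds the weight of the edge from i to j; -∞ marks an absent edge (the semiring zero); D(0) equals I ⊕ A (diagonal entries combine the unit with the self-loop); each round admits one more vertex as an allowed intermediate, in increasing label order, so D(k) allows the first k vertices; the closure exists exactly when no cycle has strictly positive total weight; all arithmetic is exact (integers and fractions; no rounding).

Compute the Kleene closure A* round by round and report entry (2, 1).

D(0):
  [0, -3, -∞]
  [-14, 0, 2]
  [-9, -∞, 0]
D(1):
  [0, -3, -∞]
  [-14, 0, 2]
  [-9, -12, 0]
D(2):
  [0, -3, -1]
  [-14, 0, 2]
  [-9, -12, 0]
D(3):
  [0, -3, -1]
  [-7, 0, 2]
  [-9, -12, 0]
Answer: A*[2][1] = -7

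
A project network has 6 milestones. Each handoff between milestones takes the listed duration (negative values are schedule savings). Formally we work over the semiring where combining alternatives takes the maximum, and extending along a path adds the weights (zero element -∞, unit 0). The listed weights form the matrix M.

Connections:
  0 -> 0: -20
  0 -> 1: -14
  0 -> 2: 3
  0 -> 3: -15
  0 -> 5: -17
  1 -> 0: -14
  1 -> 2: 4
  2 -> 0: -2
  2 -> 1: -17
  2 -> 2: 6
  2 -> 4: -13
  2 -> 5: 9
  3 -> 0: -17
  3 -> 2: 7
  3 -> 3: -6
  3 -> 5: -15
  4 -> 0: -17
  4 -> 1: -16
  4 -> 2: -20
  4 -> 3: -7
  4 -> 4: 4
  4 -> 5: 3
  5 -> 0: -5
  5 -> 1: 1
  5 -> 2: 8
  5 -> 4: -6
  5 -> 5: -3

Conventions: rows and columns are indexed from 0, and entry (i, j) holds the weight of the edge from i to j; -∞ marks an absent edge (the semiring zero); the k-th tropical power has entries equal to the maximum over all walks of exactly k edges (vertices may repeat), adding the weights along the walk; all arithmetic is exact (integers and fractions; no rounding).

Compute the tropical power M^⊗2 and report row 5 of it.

M^⊗2:
  [1, -14, 9, -21, -10, 12]
  [2, -13, 10, -29, -9, 13]
  [4, 10, 17, -17, 3, 15]
  [5, -10, 13, -12, -6, 16]
  [-2, 4, 11, -3, 8, 7]
  [6, -2, 14, -13, -2, 17]
Answer: row 5 of M^⊗2 = [6, -2, 14, -13, -2, 17]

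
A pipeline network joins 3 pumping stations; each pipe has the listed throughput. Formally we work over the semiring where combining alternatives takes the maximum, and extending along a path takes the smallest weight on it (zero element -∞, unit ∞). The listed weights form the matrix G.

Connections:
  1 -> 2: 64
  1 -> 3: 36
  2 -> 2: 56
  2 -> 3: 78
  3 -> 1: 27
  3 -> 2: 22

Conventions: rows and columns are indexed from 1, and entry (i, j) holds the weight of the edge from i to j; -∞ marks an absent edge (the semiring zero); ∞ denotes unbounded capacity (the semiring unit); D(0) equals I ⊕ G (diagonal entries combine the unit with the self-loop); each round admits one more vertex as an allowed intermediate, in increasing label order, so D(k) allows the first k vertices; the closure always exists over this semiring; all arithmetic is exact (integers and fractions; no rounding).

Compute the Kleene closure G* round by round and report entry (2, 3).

D(0):
  [∞, 64, 36]
  [-∞, ∞, 78]
  [27, 22, ∞]
D(1):
  [∞, 64, 36]
  [-∞, ∞, 78]
  [27, 27, ∞]
D(2):
  [∞, 64, 64]
  [-∞, ∞, 78]
  [27, 27, ∞]
D(3):
  [∞, 64, 64]
  [27, ∞, 78]
  [27, 27, ∞]
Answer: G*[2][3] = 78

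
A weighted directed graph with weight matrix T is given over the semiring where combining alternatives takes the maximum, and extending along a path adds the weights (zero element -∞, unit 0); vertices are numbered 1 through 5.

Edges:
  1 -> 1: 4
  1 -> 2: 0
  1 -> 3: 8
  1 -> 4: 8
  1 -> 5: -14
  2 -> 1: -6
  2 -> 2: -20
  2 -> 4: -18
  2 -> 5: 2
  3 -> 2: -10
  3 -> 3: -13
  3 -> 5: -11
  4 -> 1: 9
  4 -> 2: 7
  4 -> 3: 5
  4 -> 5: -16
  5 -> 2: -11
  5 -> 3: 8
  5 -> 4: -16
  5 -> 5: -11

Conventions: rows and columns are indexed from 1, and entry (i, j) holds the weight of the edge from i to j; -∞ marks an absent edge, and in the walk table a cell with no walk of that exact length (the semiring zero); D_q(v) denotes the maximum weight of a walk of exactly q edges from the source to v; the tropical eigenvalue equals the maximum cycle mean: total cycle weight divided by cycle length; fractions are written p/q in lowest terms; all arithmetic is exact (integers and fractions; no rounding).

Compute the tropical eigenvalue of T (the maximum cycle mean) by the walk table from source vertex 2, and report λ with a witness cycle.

q=0: [-∞, 0, -∞, -∞, -∞]
q=1: [-6, -20, -∞, -18, 2]
q=2: [-2, -6, 10, 2, -9]
q=3: [11, 9, 7, 6, -1]
q=4: [15, 13, 19, 19, 11]
q=5: [28, 26, 24, 23, 15]
Optimal cycle mean attained by: cycle 1->4->1, total 8 + 9, length 2.
Answer: λ = 17/2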